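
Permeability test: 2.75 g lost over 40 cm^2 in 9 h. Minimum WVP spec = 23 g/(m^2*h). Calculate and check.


WVP = 76.39 g/(m^2*h)
Meets specification: Yes

WVP = 2.75 / (40 x 9) x 10000 = 76.39 g/(m^2*h)
Minimum: 23 g/(m^2*h)
Meets spec: Yes


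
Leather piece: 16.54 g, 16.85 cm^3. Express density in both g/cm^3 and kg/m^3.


0.982 g/cm^3
982 kg/m^3

Density = 16.54 / 16.85 = 0.982 g/cm^3
Convert: 0.982 x 1000 = 982 kg/m^3


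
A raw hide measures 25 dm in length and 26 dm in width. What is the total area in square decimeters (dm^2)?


650 dm^2

Area = length x width
Area = 25 x 26 = 650 dm^2


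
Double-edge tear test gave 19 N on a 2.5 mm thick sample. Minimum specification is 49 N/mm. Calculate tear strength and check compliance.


Tear strength = 19 / 2.5 = 7.6 N/mm
Required minimum = 49 N/mm
Compliant: No


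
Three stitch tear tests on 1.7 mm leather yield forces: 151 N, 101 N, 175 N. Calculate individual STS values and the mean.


STS1 = 151 / 1.7 = 88.8 N/mm
STS2 = 101 / 1.7 = 59.4 N/mm
STS3 = 175 / 1.7 = 102.9 N/mm
Mean = (88.8 + 59.4 + 102.9) / 3 = 83.7 N/mm


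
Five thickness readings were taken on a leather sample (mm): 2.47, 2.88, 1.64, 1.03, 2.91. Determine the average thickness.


Sum = 2.47 + 2.88 + 1.64 + 1.03 + 2.91 = 10.93
Average = 10.93 / 5 = 2.19 mm


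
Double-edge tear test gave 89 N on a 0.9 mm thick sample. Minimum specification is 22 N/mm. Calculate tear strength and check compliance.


Tear strength = 89 / 0.9 = 98.9 N/mm
Required minimum = 22 N/mm
Compliant: Yes


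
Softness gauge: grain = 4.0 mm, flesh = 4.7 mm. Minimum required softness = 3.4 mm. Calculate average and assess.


Average softness = 4.35 mm
Meets requirement: Yes


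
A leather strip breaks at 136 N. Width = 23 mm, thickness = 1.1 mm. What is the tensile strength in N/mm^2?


Cross-sectional area = 23 x 1.1 = 25.3 mm^2
Tensile strength = 136 / 25.3 = 5.38 N/mm^2


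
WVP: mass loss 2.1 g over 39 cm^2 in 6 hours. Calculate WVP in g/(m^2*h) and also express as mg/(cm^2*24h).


WVP = 89.74 g/(m^2*h)
Daily rate = 215.38 mg/(cm^2*24h)

WVP = 2.1 / (39 x 6) x 10000 = 89.74 g/(m^2*h)
Mass loss in mg = 2.1 x 1000 = 2100 mg
Per cm^2 per 24h in mg: 2100 x 24 / (39 x 6) = 50400 / 234 = 215.38 mg/(cm^2*24h)


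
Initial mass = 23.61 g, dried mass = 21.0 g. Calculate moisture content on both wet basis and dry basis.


Wet basis = 11.1%
Dry basis = 12.4%

Moisture lost = 23.61 - 21.0 = 2.61 g
Wet basis MC = 2.61 / 23.61 x 100 = 11.1%
Dry basis MC = 2.61 / 21.0 x 100 = 12.4%


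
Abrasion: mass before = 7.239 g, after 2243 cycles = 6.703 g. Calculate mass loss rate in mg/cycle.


Mass loss = 7.239 - 6.703 = 0.536 g
Rate = 0.536 / 2243 x 1000 = 0.239 mg/cycle


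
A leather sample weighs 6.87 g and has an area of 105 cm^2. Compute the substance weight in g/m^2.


654.3 g/m^2

Substance weight = mass / area x 10000
SW = 6.87 / 105 x 10000
SW = 654.3 g/m^2


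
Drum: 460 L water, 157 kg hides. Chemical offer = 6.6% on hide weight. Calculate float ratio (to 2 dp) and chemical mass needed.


Float ratio = 460 / 157 = 2.93
Chemical = 157 x 6.6 / 100 = 10.362 kg


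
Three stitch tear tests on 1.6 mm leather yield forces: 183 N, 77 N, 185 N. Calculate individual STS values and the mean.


STS1 = 183 / 1.6 = 114.4 N/mm
STS2 = 77 / 1.6 = 48.1 N/mm
STS3 = 185 / 1.6 = 115.6 N/mm
Mean = (114.4 + 48.1 + 115.6) / 3 = 92.7 N/mm


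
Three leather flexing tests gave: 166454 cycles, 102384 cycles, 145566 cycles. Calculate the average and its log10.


Average = (166454 + 102384 + 145566) / 3 = 138135 cycles
log10(138135) = 5.14


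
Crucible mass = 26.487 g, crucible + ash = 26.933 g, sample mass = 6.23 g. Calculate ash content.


Ash mass = 26.933 - 26.487 = 0.446 g
Ash% = 0.446 / 6.23 x 100 = 7.16%


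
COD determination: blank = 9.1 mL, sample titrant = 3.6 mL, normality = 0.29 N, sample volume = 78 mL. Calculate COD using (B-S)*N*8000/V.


COD = (9.1 - 3.6) x 0.29 x 8000 / 78
COD = 5.5 x 0.29 x 8000 / 78
COD = 163.6 mg/L


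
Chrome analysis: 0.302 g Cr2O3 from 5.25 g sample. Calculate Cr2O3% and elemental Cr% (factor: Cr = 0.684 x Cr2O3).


Cr2O3 = 5.75%
Cr = 3.93%

Cr2O3% = 0.302 / 5.25 x 100 = 5.75%
Cr% = 5.75 x 0.684 = 3.93%


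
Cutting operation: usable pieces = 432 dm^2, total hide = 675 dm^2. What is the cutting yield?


Yield = usable / total x 100
Yield = 432 / 675 x 100 = 64.0%


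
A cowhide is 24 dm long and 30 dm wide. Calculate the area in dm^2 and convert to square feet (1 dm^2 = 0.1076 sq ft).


Area = 24 x 30 = 720 dm^2
Conversion: 720 x 0.1076 = 77.47 sq ft


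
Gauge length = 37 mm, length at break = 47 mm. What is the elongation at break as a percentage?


Extension = 47 - 37 = 10 mm
Elongation = 10 / 37 x 100 = 27.0%


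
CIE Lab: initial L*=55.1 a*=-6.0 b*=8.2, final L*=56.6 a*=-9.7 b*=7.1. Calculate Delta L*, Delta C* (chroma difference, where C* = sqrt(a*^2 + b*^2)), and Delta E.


Delta L* = 1.5
Delta C* = 1.86
Delta E = 4.14

Delta L* = 56.6 - 55.1 = 1.5
C1* = sqrt((-6.0)^2 + (8.2)^2) = 10.161
C2* = sqrt((-9.7)^2 + (7.1)^2) = 12.021
Delta C* = 12.021 - 10.161 = 1.86
Delta E = sqrt((1.5)^2 + (-3.7)^2 + (-1.1)^2) = 4.14


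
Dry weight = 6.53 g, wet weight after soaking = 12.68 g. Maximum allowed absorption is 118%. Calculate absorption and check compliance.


Absorption = 94.2%
Compliant: Yes

WA = (12.68 - 6.53) / 6.53 x 100 = 94.2%
Maximum allowed: 118%
Compliant: Yes


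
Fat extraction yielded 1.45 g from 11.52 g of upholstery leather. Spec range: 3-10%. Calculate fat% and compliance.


Fat% = 1.45 / 11.52 x 100 = 12.6%
Spec range: 3-10%
Compliant: No


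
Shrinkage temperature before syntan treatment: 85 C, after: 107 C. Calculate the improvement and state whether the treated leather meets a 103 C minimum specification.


Improvement = 107 - 85 = 22 C
Spec check: 107 C >= 103 C? Yes


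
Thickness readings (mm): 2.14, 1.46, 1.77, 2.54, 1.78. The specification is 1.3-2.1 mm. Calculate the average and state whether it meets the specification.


Sum = 9.69
Average = 9.69 / 5 = 1.94 mm
Specification range: 1.3 to 2.1 mm
Within spec: Yes


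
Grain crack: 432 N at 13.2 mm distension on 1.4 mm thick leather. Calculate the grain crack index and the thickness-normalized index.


Crack index = 432 / 13.2 = 32.7 N/mm
Normalized = 32.7 / 1.4 = 23.4 N/mm per mm


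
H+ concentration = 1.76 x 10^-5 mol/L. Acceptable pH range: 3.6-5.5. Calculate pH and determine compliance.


pH = 4.75
Compliant: Yes

pH = -log10(1.76 x 10^-5) = 4.75
Range: 3.6 to 5.5
Compliant: Yes


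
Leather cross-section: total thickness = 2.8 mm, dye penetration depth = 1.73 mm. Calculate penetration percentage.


Penetration% = 1.73 / 2.8 x 100
Penetration = 61.8%


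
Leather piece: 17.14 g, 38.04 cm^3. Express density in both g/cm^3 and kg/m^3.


0.451 g/cm^3
451 kg/m^3


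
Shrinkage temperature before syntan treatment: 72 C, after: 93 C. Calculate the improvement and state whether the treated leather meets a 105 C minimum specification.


Improvement = 21 C
Meets 105 C spec: No

Improvement = 93 - 72 = 21 C
Spec check: 93 C >= 105 C? No


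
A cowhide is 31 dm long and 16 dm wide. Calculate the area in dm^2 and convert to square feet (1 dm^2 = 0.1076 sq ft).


496 dm^2
53.37 sq ft

Area = 31 x 16 = 496 dm^2
Conversion: 496 x 0.1076 = 53.37 sq ft


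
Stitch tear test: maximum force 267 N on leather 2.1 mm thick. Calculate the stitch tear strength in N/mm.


127.1 N/mm

Stitch tear strength = force / thickness
STS = 267 / 2.1 = 127.1 N/mm


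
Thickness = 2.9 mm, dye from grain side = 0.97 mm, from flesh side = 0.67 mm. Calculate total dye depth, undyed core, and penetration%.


Total dyed = 0.97 + 0.67 = 1.64 mm
Undyed core = 2.9 - 1.64 = 1.26 mm
Penetration = 1.64 / 2.9 x 100 = 56.6%


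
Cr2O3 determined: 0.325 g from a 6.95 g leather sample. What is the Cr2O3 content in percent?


Cr2O3% = 0.325 / 6.95 x 100
Cr2O3% = 4.68%


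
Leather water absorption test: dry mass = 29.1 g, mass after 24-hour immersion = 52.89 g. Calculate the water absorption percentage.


81.8%


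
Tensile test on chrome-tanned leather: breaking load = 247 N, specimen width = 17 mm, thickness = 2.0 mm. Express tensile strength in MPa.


Cross-section = 17 x 2.0 = 34.0 mm^2
TS = 247 / 34.0 = 7.26 MPa
(1 N/mm^2 = 1 MPa)


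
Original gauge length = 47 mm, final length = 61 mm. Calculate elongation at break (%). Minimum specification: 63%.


Extension = 61 - 47 = 14 mm
Elongation = 14 / 47 x 100 = 29.8%
Minimum required: 63%
Meets specification: No


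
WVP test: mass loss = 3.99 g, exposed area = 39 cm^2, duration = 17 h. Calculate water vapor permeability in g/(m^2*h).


60.18 g/(m^2*h)


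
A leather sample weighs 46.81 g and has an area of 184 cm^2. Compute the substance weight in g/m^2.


2544.0 g/m^2


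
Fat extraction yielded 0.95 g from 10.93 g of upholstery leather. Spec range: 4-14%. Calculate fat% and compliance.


Fat content = 8.7%
Compliant: Yes


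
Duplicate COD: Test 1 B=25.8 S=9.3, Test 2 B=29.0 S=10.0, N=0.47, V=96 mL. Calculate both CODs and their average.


COD1 = (25.8 - 9.3) x 0.47 x 8000 / 96 = 646.3 mg/L
COD2 = (29.0 - 10.0) x 0.47 x 8000 / 96 = 744.2 mg/L
Average = (646.3 + 744.2) / 2 = 695.3 mg/L


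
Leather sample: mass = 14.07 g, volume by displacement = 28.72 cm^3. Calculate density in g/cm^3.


Density = mass / volume
Density = 14.07 / 28.72 = 0.490 g/cm^3


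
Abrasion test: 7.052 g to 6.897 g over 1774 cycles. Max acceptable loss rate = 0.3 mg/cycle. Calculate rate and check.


Loss = 7.052 - 6.897 = 0.155 g
Rate = 0.155 g / 1774 cycles x 1000 = 0.087 mg/cycle
Max = 0.3 mg/cycle
Passes: Yes


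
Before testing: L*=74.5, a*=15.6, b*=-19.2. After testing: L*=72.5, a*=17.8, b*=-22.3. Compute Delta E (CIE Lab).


dL = 72.5 - 74.5 = -2.0
da = 17.8 - 15.6 = 2.2
db = -22.3 - (-19.2) = -3.1
dE = sqrt((-2.0)^2 + (2.2)^2 + (-3.1)^2) = 4.30


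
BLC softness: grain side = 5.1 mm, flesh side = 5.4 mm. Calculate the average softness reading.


Average = (5.1 + 5.4) / 2
Average = 5.25 mm


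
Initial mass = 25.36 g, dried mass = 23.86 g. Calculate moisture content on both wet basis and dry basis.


Moisture lost = 25.36 - 23.86 = 1.50 g
Wet basis MC = 1.50 / 25.36 x 100 = 5.9%
Dry basis MC = 1.50 / 23.86 x 100 = 6.3%


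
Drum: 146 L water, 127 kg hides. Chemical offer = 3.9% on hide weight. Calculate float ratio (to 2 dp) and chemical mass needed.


Float ratio = 1.15
Chemical needed = 4.953 kg


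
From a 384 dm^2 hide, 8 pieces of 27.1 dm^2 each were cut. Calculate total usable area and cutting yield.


Usable area = 216.8 dm^2
Yield = 56.5%

Total usable = 8 x 27.1 = 216.8 dm^2
Yield = 216.8 / 384 x 100 = 56.5%


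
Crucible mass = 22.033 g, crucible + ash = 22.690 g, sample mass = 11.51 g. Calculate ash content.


Ash mass = 22.690 - 22.033 = 0.657 g
Ash% = 0.657 / 11.51 x 100 = 5.71%


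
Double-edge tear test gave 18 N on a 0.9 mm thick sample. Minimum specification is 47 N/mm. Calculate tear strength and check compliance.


Tear strength = 18 / 0.9 = 20.0 N/mm
Required minimum = 47 N/mm
Compliant: No


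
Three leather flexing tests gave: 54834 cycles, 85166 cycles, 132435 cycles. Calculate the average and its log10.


Average = 90812 cycles
log10 = 4.96

Average = (54834 + 85166 + 132435) / 3 = 90812 cycles
log10(90812) = 4.96


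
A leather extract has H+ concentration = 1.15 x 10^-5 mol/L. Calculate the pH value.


pH = -log10[H+]
pH = -log10(1.15 x 10^-5) = 4.94


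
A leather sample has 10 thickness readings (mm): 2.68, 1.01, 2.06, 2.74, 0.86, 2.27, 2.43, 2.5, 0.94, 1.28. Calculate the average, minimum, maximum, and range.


Average = 1.88 mm
Min = 0.86 mm
Max = 2.74 mm
Range = 1.88 mm


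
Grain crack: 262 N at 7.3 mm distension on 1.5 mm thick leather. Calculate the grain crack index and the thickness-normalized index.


Crack index = 35.9 N/mm
Normalized index = 23.9 N/mm per mm

Crack index = 262 / 7.3 = 35.9 N/mm
Normalized = 35.9 / 1.5 = 23.9 N/mm per mm


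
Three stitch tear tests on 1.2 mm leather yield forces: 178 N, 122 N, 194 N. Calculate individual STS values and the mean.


STS1 = 178 / 1.2 = 148.3 N/mm
STS2 = 122 / 1.2 = 101.7 N/mm
STS3 = 194 / 1.2 = 161.7 N/mm
Mean = (148.3 + 101.7 + 161.7) / 3 = 137.2 N/mm


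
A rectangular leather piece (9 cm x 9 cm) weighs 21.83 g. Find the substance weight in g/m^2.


Area = 9 x 9 = 81 cm^2
SW = 21.83 / 81 x 10000 = 2695.1 g/m^2


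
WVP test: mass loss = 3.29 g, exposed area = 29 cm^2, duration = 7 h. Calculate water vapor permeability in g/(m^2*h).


WVP = mass_loss / (area x time) x 10000
WVP = 3.29 / (29 x 7) x 10000
WVP = 3.29 / 203 x 10000 = 162.07 g/(m^2*h)


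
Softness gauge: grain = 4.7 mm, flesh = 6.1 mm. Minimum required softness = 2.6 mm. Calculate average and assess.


Average = (4.7 + 6.1) / 2 = 5.40 mm
Minimum = 2.6 mm
Meets requirement: Yes


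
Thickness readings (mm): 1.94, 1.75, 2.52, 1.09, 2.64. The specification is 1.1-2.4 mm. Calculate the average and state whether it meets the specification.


Sum = 9.94
Average = 9.94 / 5 = 1.99 mm
Specification range: 1.1 to 2.4 mm
Within spec: Yes


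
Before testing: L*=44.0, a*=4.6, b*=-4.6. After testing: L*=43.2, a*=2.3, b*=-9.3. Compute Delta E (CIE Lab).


Delta E = 5.29

dL = 43.2 - 44.0 = -0.8
da = 2.3 - 4.6 = -2.3
db = -9.3 - (-4.6) = -4.7
dE = sqrt((-0.8)^2 + (-2.3)^2 + (-4.7)^2) = 5.29


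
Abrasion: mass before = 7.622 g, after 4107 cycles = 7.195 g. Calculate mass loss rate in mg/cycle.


Mass loss = 7.622 - 7.195 = 0.427 g
Rate = 0.427 / 4107 x 1000 = 0.104 mg/cycle


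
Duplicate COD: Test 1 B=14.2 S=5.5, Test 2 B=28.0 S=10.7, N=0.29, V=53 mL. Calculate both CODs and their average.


COD1 = 380.8 mg/L
COD2 = 757.3 mg/L
Average = 569.1 mg/L


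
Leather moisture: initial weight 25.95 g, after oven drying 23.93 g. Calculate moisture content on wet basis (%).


7.8%

Moisture = 25.95 - 23.93 = 2.02 g
MC = 2.02 / 25.95 x 100 = 7.8%


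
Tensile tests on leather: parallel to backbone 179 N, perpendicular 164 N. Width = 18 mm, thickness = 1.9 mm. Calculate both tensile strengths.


Area = 18 x 1.9 = 34.2 mm^2
TS (parallel) = 179 / 34.2 = 5.23 N/mm^2
TS (perpendicular) = 164 / 34.2 = 4.80 N/mm^2


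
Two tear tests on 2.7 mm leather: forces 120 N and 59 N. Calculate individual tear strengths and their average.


Tear 1 = 120 / 2.7 = 44.4 N/mm
Tear 2 = 59 / 2.7 = 21.9 N/mm
Average = (44.4 + 21.9) / 2 = 33.2 N/mm


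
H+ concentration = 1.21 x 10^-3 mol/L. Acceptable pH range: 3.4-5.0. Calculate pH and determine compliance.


pH = -log10(1.21 x 10^-3) = 2.92
Range: 3.4 to 5.0
Compliant: No


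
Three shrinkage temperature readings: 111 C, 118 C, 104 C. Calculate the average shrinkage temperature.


111.0 C

Average = (111 + 118 + 104) / 3
Average = 333 / 3 = 111.0 C


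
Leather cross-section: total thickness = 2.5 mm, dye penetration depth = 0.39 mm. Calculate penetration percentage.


Penetration% = 0.39 / 2.5 x 100
Penetration = 15.6%


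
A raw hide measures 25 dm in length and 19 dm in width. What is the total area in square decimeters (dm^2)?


475 dm^2


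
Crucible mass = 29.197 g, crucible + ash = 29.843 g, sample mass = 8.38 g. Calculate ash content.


Ash mass = 29.843 - 29.197 = 0.646 g
Ash% = 0.646 / 8.38 x 100 = 7.71%


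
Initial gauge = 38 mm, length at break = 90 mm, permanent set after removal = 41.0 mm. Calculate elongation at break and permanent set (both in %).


Elongation at break = 136.8%
Permanent set = 7.9%

Elongation at break = (90 - 38) / 38 x 100 = 136.8%
Permanent set = (41.0 - 38) / 38 x 100 = 7.9%


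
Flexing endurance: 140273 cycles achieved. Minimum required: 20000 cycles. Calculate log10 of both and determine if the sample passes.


log10(140273) = 5.15
log10(20000) = 4.30
Passes: Yes


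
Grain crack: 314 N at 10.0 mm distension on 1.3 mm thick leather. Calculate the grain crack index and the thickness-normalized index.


Crack index = 31.4 N/mm
Normalized index = 24.2 N/mm per mm


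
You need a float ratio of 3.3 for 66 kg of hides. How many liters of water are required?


217.8 L

Water = hide weight x target ratio
Water = 66 x 3.3 = 217.8 L


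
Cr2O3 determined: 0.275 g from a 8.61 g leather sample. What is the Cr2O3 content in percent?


3.19%

Cr2O3% = 0.275 / 8.61 x 100
Cr2O3% = 3.19%


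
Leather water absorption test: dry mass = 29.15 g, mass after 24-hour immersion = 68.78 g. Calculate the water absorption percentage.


136.0%

Water absorbed = 68.78 - 29.15 = 39.63 g
WA% = 39.63 / 29.15 x 100 = 136.0%


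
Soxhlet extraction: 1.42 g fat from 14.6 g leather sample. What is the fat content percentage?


9.7%

Fat content = 1.42 / 14.6 x 100
Fat = 9.7%


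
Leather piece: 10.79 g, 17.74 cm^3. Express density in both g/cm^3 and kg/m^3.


Density = 10.79 / 17.74 = 0.608 g/cm^3
Convert: 0.608 x 1000 = 608 kg/m^3


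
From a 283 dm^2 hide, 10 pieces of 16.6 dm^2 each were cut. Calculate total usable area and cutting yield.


Total usable = 10 x 16.6 = 166.0 dm^2
Yield = 166.0 / 283 x 100 = 58.7%


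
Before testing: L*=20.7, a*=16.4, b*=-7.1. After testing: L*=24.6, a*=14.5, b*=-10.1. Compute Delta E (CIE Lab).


dL = 24.6 - 20.7 = 3.9
da = 14.5 - 16.4 = -1.9
db = -10.1 - (-7.1) = -3.0
dE = sqrt((3.9)^2 + (-1.9)^2 + (-3.0)^2) = 5.27


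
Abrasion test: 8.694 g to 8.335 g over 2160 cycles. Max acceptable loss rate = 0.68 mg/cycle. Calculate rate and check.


Rate = 0.166 mg/cycle
Passes: Yes

Loss = 8.694 - 8.335 = 0.359 g
Rate = 0.359 g / 2160 cycles x 1000 = 0.166 mg/cycle
Max = 0.68 mg/cycle
Passes: Yes


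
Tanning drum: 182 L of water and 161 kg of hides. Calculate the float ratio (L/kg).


Float ratio = water / hide weight
Ratio = 182 / 161 = 1.1


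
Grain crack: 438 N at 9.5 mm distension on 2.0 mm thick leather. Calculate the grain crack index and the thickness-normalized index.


Crack index = 438 / 9.5 = 46.1 N/mm
Normalized = 46.1 / 2.0 = 23.1 N/mm per mm


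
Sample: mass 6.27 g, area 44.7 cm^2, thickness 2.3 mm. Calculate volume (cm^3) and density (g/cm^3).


Volume = 10.281 cm^3
Density = 0.610 g/cm^3

Thickness in cm = 2.3 / 10 = 0.23 cm
Volume = 44.7 x 0.23 = 10.281 cm^3
Density = 6.27 / 10.281 = 0.610 g/cm^3


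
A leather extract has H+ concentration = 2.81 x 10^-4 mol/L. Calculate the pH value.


pH = -log10[H+]
pH = -log10(2.81 x 10^-4) = 3.55


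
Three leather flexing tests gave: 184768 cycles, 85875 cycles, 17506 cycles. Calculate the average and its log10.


Average = (184768 + 85875 + 17506) / 3 = 96050 cycles
log10(96050) = 4.98


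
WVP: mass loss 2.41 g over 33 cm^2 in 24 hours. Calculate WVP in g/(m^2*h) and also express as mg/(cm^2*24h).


WVP = 30.43 g/(m^2*h)
Daily rate = 73.03 mg/(cm^2*24h)

WVP = 2.41 / (33 x 24) x 10000 = 30.43 g/(m^2*h)
Mass loss in mg = 2.41 x 1000 = 2410 mg
Per cm^2 per 24h in mg: 2410 x 24 / (33 x 24) = 57840 / 792 = 73.03 mg/(cm^2*24h)


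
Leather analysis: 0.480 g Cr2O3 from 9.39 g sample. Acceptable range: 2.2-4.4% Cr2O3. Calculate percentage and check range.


Cr2O3% = 0.480 / 9.39 x 100 = 5.11%
Acceptable range: 2.2 to 4.4%
Within range: No


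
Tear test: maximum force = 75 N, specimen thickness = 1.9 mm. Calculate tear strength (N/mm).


39.5 N/mm

Tear strength = force / thickness
Tear = 75 / 1.9 = 39.5 N/mm


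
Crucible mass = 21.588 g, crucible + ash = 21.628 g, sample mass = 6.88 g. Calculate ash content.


Ash mass = 21.628 - 21.588 = 0.040 g
Ash% = 0.040 / 6.88 x 100 = 0.58%


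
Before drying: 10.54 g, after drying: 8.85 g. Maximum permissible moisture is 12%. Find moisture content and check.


MC = (10.54 - 8.85) / 10.54 x 100 = 16.0%
Maximum: 12%
Acceptable: No


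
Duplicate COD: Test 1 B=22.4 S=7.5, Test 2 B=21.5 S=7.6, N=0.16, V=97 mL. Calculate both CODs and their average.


COD1 = (22.4 - 7.5) x 0.16 x 8000 / 97 = 196.6 mg/L
COD2 = (21.5 - 7.6) x 0.16 x 8000 / 97 = 183.4 mg/L
Average = (196.6 + 183.4) / 2 = 190.0 mg/L


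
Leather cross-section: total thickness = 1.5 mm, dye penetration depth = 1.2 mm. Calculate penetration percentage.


80.0%


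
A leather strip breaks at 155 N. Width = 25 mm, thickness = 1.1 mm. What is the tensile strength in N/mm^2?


Cross-sectional area = 25 x 1.1 = 27.5 mm^2
Tensile strength = 155 / 27.5 = 5.64 N/mm^2


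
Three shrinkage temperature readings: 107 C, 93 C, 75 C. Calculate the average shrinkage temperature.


Average = (107 + 93 + 75) / 3
Average = 275 / 3 = 91.7 C


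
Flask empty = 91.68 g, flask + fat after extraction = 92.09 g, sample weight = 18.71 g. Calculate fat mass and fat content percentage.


Fat mass = 92.09 - 91.68 = 0.41 g
Fat% = 0.41 / 18.71 x 100 = 2.2%


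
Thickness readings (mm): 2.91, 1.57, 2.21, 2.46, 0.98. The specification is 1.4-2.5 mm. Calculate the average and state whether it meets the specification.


Average = 2.03 mm
Within specification: Yes

Sum = 10.13
Average = 10.13 / 5 = 2.03 mm
Specification range: 1.4 to 2.5 mm
Within spec: Yes


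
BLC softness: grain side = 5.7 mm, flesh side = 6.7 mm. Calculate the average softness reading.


Average = (5.7 + 6.7) / 2
Average = 6.20 mm


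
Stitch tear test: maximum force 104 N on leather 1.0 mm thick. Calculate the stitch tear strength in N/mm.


Stitch tear strength = force / thickness
STS = 104 / 1.0 = 104.0 N/mm


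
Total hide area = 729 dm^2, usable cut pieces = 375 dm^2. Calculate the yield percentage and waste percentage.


Yield = 51.4%
Waste = 48.6%

Yield = 375 / 729 x 100 = 51.4%
Waste = 729 - 375 = 354 dm^2
Waste% = 100 - 51.4 = 48.6%


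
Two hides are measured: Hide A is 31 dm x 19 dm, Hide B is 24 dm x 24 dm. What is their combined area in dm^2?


Hide A area = 31 x 19 = 589 dm^2
Hide B area = 24 x 24 = 576 dm^2
Total = 589 + 576 = 1165 dm^2


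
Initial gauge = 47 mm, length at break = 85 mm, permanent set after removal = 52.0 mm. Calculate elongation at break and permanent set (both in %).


Elongation at break = (85 - 47) / 47 x 100 = 80.9%
Permanent set = (52.0 - 47) / 47 x 100 = 10.6%


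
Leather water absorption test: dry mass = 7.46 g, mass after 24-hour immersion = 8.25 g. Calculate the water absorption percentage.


Water absorbed = 8.25 - 7.46 = 0.79 g
WA% = 0.79 / 7.46 x 100 = 10.6%


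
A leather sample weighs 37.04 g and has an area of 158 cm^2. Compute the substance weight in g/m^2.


Substance weight = mass / area x 10000
SW = 37.04 / 158 x 10000
SW = 2344.3 g/m^2


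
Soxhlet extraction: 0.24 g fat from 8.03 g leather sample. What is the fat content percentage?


Fat content = 0.24 / 8.03 x 100
Fat = 3.0%


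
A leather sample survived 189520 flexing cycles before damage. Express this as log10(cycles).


5.28

log10(189520) = 5.28


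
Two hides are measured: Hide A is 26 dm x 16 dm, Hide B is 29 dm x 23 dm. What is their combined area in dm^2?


Hide A area = 26 x 16 = 416 dm^2
Hide B area = 29 x 23 = 667 dm^2
Total = 416 + 667 = 1083 dm^2


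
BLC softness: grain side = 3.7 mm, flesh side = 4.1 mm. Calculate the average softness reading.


3.90 mm

Average = (3.7 + 4.1) / 2
Average = 3.90 mm


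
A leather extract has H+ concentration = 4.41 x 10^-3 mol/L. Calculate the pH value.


pH = -log10[H+]
pH = -log10(4.41 x 10^-3) = 2.36


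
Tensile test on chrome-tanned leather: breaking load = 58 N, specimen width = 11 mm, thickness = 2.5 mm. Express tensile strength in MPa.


Cross-section = 11 x 2.5 = 27.5 mm^2
TS = 58 / 27.5 = 2.11 MPa
(1 N/mm^2 = 1 MPa)


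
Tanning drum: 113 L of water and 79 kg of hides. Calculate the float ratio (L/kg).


Float ratio = water / hide weight
Ratio = 113 / 79 = 1.4


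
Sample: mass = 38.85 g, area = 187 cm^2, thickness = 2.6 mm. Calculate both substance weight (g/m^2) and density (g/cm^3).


SW = 38.85 / 187 x 10000 = 2077.5 g/m^2
Volume = 187 x 2.6 / 10 = 48.62 cm^3
Density = 38.85 / 48.62 = 0.799 g/cm^3


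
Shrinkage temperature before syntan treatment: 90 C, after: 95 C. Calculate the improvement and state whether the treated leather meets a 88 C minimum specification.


Improvement = 95 - 90 = 5 C
Spec check: 95 C >= 88 C? Yes


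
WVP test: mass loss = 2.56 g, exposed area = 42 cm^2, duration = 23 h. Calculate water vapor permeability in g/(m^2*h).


WVP = mass_loss / (area x time) x 10000
WVP = 2.56 / (42 x 23) x 10000
WVP = 2.56 / 966 x 10000 = 26.50 g/(m^2*h)


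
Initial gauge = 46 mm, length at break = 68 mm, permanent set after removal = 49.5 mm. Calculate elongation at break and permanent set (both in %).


Elongation at break = (68 - 46) / 46 x 100 = 47.8%
Permanent set = (49.5 - 46) / 46 x 100 = 7.6%


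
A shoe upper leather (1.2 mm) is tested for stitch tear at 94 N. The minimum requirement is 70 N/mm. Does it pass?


STS = 94 / 1.2 = 78.3 N/mm
Minimum required: 70 N/mm
Passes: Yes


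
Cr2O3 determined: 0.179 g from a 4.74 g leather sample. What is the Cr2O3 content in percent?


3.78%


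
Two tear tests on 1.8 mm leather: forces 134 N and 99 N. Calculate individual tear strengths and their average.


Tear 1 = 134 / 1.8 = 74.4 N/mm
Tear 2 = 99 / 1.8 = 55.0 N/mm
Average = (74.4 + 55.0) / 2 = 64.7 N/mm


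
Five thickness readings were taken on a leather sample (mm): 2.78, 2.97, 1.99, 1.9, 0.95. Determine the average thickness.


2.12 mm

Sum = 2.78 + 2.97 + 1.99 + 1.9 + 0.95 = 10.59
Average = 10.59 / 5 = 2.12 mm


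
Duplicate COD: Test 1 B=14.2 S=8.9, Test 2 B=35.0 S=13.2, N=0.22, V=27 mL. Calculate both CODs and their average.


COD1 = (14.2 - 8.9) x 0.22 x 8000 / 27 = 345.5 mg/L
COD2 = (35.0 - 13.2) x 0.22 x 8000 / 27 = 1421.0 mg/L
Average = (345.5 + 1421.0) / 2 = 883.3 mg/L


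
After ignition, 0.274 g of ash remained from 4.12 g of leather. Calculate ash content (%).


6.65%


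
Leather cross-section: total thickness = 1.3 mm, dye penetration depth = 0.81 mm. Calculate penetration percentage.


Penetration% = 0.81 / 1.3 x 100
Penetration = 62.3%


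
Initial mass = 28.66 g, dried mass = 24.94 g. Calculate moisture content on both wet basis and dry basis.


Wet basis = 13.0%
Dry basis = 14.9%


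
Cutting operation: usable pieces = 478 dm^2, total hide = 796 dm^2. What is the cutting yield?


60.1%


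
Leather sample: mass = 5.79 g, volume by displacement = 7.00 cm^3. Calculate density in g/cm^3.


Density = mass / volume
Density = 5.79 / 7.00 = 0.827 g/cm^3


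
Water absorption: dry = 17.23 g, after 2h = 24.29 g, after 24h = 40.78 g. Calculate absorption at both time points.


WA (2h) = (24.29 - 17.23) / 17.23 x 100 = 41.0%
WA (24h) = (40.78 - 17.23) / 17.23 x 100 = 136.7%


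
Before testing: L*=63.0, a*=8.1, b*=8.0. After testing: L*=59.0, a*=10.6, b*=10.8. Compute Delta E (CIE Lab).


Delta E = 5.49

dL = 59.0 - 63.0 = -4.0
da = 10.6 - 8.1 = 2.5
db = 10.8 - 8.0 = 2.8
dE = sqrt((-4.0)^2 + (2.5)^2 + (2.8)^2) = 5.49


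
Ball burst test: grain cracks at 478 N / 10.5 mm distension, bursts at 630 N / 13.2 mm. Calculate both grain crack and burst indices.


Crack index = 478 / 10.5 = 45.5 N/mm
Burst index = 630 / 13.2 = 47.7 N/mm


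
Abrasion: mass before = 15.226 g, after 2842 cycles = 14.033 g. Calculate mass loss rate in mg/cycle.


Mass loss = 15.226 - 14.033 = 1.193 g
Rate = 1.193 / 2842 x 1000 = 0.420 mg/cycle


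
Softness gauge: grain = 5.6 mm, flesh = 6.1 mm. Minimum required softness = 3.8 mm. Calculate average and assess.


Average softness = 5.85 mm
Meets requirement: Yes

Average = (5.6 + 6.1) / 2 = 5.85 mm
Minimum = 3.8 mm
Meets requirement: Yes


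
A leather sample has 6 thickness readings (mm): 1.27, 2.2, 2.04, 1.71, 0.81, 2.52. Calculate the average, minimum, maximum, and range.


Sum = 10.55
Average = 10.55 / 6 = 1.76 mm
Minimum = 0.81 mm
Maximum = 2.52 mm
Range = 2.52 - 0.81 = 1.71 mm


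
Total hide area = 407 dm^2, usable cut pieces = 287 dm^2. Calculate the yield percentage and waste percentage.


Yield = 287 / 407 x 100 = 70.5%
Waste = 407 - 287 = 120 dm^2
Waste% = 100 - 70.5 = 29.5%


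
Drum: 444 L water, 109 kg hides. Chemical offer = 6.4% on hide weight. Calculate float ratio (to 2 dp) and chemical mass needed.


Float ratio = 444 / 109 = 4.07
Chemical = 109 x 6.4 / 100 = 6.976 kg


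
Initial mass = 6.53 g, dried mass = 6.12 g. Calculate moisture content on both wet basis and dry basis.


Moisture lost = 6.53 - 6.12 = 0.41 g
Wet basis MC = 0.41 / 6.53 x 100 = 6.3%
Dry basis MC = 0.41 / 6.12 x 100 = 6.7%


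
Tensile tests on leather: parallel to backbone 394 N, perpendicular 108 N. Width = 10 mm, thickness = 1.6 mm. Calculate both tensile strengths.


Parallel = 24.63 N/mm^2
Perpendicular = 6.75 N/mm^2

Area = 10 x 1.6 = 16.0 mm^2
TS (parallel) = 394 / 16.0 = 24.63 N/mm^2
TS (perpendicular) = 108 / 16.0 = 6.75 N/mm^2


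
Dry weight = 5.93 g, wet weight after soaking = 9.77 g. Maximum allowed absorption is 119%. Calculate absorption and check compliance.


Absorption = 64.8%
Compliant: Yes

WA = (9.77 - 5.93) / 5.93 x 100 = 64.8%
Maximum allowed: 119%
Compliant: Yes


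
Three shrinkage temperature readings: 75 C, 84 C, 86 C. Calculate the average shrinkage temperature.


81.7 C

Average = (75 + 84 + 86) / 3
Average = 245 / 3 = 81.7 C


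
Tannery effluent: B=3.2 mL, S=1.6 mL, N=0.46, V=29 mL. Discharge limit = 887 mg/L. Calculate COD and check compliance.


COD = 203.0 mg/L
Compliant: Yes

COD = (3.2 - 1.6) x 0.46 x 8000 / 29 = 203.0 mg/L
Limit: 887 mg/L
Compliant: Yes


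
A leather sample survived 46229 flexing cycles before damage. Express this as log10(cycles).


log10(46229) = 4.66


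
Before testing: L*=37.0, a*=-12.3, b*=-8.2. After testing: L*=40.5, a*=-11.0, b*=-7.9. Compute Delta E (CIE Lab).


Delta E = 3.75


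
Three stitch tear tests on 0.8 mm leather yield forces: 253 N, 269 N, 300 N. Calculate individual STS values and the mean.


STS1 = 253 / 0.8 = 316.3 N/mm
STS2 = 269 / 0.8 = 336.3 N/mm
STS3 = 300 / 0.8 = 375.0 N/mm
Mean = (316.3 + 336.3 + 375.0) / 3 = 342.5 N/mm


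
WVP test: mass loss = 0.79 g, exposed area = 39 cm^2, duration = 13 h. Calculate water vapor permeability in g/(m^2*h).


WVP = mass_loss / (area x time) x 10000
WVP = 0.79 / (39 x 13) x 10000
WVP = 0.79 / 507 x 10000 = 15.58 g/(m^2*h)


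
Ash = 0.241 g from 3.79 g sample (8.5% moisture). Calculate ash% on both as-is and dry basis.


As-is ash% = 0.241 / 3.79 x 100 = 6.36%
Dry mass = 3.79 x (100 - 8.5) / 100 = 3.46785 g
Dry-basis ash% = 0.241 / 3.46785 x 100 = 6.95%


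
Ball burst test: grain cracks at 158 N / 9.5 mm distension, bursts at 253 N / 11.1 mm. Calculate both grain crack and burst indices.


Crack index = 158 / 9.5 = 16.6 N/mm
Burst index = 253 / 11.1 = 22.8 N/mm


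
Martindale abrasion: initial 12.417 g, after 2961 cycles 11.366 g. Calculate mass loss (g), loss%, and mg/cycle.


Loss = 12.417 - 11.366 = 1.051 g
Loss% = 1.051 / 12.417 x 100 = 8.46%
Rate = 1.051 / 2961 x 1000 = 0.355 mg/cycle


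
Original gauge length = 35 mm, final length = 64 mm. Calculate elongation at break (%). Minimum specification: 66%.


Extension = 64 - 35 = 29 mm
Elongation = 29 / 35 x 100 = 82.9%
Minimum required: 66%
Meets specification: Yes


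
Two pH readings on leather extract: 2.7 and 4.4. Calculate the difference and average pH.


Difference = |2.7 - 4.4| = 1.7
Average = (2.7 + 4.4) / 2 = 3.55


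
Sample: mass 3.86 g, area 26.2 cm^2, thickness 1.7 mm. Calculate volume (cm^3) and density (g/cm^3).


Volume = 4.454 cm^3
Density = 0.867 g/cm^3

Thickness in cm = 1.7 / 10 = 0.17 cm
Volume = 26.2 x 0.17 = 4.454 cm^3
Density = 3.86 / 4.454 = 0.867 g/cm^3


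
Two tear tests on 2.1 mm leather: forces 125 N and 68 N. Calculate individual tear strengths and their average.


Tear 1 = 59.5 N/mm
Tear 2 = 32.4 N/mm
Average = 46.0 N/mm


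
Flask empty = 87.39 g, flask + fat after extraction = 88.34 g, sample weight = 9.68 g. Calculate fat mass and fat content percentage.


Fat mass = 88.34 - 87.39 = 0.95 g
Fat% = 0.95 / 9.68 x 100 = 9.8%


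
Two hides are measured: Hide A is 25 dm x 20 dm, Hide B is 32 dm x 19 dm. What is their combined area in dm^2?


Hide A area = 25 x 20 = 500 dm^2
Hide B area = 32 x 19 = 608 dm^2
Total = 500 + 608 = 1108 dm^2


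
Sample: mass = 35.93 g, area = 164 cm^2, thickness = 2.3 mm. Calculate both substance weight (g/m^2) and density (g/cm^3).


SW = 35.93 / 164 x 10000 = 2190.9 g/m^2
Volume = 164 x 2.3 / 10 = 37.72 cm^3
Density = 35.93 / 37.72 = 0.953 g/cm^3


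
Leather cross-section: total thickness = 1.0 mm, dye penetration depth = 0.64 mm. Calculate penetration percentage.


64.0%


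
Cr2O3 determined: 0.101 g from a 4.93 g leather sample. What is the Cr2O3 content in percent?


2.05%

Cr2O3% = 0.101 / 4.93 x 100
Cr2O3% = 2.05%


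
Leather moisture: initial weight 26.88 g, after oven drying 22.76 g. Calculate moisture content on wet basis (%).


Moisture = 26.88 - 22.76 = 4.12 g
MC = 4.12 / 26.88 x 100 = 15.3%


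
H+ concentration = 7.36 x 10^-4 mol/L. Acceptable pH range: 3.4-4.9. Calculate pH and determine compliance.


pH = 3.13
Compliant: No

pH = -log10(7.36 x 10^-4) = 3.13
Range: 3.4 to 4.9
Compliant: No


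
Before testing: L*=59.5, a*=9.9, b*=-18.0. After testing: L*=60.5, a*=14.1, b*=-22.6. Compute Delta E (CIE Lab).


Delta E = 6.31

dL = 60.5 - 59.5 = 1.0
da = 14.1 - 9.9 = 4.2
db = -22.6 - (-18.0) = -4.6
dE = sqrt((1.0)^2 + (4.2)^2 + (-4.6)^2) = 6.31


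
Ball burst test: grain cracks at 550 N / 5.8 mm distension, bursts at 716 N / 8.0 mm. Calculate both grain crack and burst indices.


Crack index = 550 / 5.8 = 94.8 N/mm
Burst index = 716 / 8.0 = 89.5 N/mm


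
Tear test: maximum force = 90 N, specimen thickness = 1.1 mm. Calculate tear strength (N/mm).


81.8 N/mm

Tear strength = force / thickness
Tear = 90 / 1.1 = 81.8 N/mm


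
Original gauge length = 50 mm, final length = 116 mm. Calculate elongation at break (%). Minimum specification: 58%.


Extension = 116 - 50 = 66 mm
Elongation = 66 / 50 x 100 = 132.0%
Minimum required: 58%
Meets specification: Yes


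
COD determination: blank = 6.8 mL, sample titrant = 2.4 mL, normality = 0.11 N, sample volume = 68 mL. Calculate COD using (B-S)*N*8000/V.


COD = (6.8 - 2.4) x 0.11 x 8000 / 68
COD = 4.4 x 0.11 x 8000 / 68
COD = 56.9 mg/L


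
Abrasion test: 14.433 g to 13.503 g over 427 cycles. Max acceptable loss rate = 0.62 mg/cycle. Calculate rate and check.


Loss = 14.433 - 13.503 = 0.930 g
Rate = 0.930 g / 427 cycles x 1000 = 2.178 mg/cycle
Max = 0.62 mg/cycle
Passes: No


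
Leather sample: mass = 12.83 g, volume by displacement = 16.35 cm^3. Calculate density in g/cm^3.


0.785 g/cm^3

Density = mass / volume
Density = 12.83 / 16.35 = 0.785 g/cm^3


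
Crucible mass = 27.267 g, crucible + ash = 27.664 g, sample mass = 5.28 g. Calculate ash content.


Ash mass = 27.664 - 27.267 = 0.397 g
Ash% = 0.397 / 5.28 x 100 = 7.52%


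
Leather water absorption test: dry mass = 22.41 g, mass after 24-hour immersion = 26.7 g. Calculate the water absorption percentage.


Water absorbed = 26.7 - 22.41 = 4.29 g
WA% = 4.29 / 22.41 x 100 = 19.1%


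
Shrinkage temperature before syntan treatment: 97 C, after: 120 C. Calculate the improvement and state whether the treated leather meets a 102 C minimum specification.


Improvement = 23 C
Meets 102 C spec: Yes


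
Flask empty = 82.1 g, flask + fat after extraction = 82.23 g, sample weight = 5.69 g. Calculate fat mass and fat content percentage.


Fat mass = 82.23 - 82.1 = 0.13 g
Fat% = 0.13 / 5.69 x 100 = 2.3%


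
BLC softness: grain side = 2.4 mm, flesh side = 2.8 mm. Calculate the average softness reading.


2.60 mm

Average = (2.4 + 2.8) / 2
Average = 2.60 mm


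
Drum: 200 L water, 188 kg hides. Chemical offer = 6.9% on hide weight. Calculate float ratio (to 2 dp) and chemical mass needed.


Float ratio = 200 / 188 = 1.06
Chemical = 188 x 6.9 / 100 = 12.972 kg


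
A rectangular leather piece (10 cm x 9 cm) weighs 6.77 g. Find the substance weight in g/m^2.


752.2 g/m^2

Area = 10 x 9 = 90 cm^2
SW = 6.77 / 90 x 10000 = 752.2 g/m^2


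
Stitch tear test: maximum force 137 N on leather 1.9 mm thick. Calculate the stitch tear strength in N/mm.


Stitch tear strength = force / thickness
STS = 137 / 1.9 = 72.1 N/mm


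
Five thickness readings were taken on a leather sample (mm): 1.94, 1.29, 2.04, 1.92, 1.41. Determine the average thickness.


Sum = 1.94 + 1.29 + 2.04 + 1.92 + 1.41 = 8.60
Average = 8.60 / 5 = 1.72 mm


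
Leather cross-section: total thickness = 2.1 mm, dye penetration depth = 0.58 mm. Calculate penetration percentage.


27.6%

Penetration% = 0.58 / 2.1 x 100
Penetration = 27.6%


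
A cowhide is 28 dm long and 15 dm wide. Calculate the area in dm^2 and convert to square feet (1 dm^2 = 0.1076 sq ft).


420 dm^2
45.19 sq ft


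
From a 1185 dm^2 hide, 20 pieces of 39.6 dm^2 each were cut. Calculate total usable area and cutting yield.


Total usable = 20 x 39.6 = 792.0 dm^2
Yield = 792.0 / 1185 x 100 = 66.8%


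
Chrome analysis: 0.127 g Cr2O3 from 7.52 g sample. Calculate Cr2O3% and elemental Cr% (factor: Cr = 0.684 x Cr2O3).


Cr2O3% = 0.127 / 7.52 x 100 = 1.69%
Cr% = 1.69 x 0.684 = 1.16%


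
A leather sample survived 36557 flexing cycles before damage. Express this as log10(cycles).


4.56

log10(36557) = 4.56


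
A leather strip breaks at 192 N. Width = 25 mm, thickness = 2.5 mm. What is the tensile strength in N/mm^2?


3.07 N/mm^2


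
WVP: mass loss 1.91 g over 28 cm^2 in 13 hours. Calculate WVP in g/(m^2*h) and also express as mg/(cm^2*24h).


WVP = 52.47 g/(m^2*h)
Daily rate = 125.93 mg/(cm^2*24h)

WVP = 1.91 / (28 x 13) x 10000 = 52.47 g/(m^2*h)
Mass loss in mg = 1.91 x 1000 = 1910 mg
Per cm^2 per 24h in mg: 1910 x 24 / (28 x 13) = 45840 / 364 = 125.93 mg/(cm^2*24h)


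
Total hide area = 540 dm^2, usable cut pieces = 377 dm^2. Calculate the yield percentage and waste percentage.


Yield = 377 / 540 x 100 = 69.8%
Waste = 540 - 377 = 163 dm^2
Waste% = 100 - 69.8 = 30.2%


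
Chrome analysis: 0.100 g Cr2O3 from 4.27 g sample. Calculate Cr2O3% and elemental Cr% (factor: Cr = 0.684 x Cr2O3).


Cr2O3% = 0.100 / 4.27 x 100 = 2.34%
Cr% = 2.34 x 0.684 = 1.60%


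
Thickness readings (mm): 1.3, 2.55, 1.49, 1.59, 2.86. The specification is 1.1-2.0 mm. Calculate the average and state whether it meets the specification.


Average = 1.96 mm
Within specification: Yes

Sum = 9.79
Average = 9.79 / 5 = 1.96 mm
Specification range: 1.1 to 2.0 mm
Within spec: Yes


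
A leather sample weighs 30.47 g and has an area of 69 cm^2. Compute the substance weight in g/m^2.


Substance weight = mass / area x 10000
SW = 30.47 / 69 x 10000
SW = 4415.9 g/m^2


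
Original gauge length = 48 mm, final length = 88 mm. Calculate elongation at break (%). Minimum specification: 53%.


Extension = 88 - 48 = 40 mm
Elongation = 40 / 48 x 100 = 83.3%
Minimum required: 53%
Meets specification: Yes


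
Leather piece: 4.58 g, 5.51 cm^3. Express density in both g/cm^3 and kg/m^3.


Density = 4.58 / 5.51 = 0.831 g/cm^3
Convert: 0.831 x 1000 = 831 kg/m^3


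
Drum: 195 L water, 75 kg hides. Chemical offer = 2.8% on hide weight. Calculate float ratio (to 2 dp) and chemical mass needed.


Float ratio = 2.60
Chemical needed = 2.1 kg
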